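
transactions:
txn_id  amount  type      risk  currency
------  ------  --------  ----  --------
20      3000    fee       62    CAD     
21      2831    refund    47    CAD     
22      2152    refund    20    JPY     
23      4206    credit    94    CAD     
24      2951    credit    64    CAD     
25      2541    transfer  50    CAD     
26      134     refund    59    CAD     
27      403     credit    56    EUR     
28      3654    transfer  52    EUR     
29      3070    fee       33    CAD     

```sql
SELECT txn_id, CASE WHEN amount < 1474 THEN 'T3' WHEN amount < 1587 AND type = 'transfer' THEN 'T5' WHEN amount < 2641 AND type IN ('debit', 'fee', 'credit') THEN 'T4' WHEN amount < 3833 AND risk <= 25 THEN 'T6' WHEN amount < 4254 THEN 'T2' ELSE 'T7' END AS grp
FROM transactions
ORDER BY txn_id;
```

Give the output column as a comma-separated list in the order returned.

txn_id=20: amount < 4254 → T2
txn_id=21: amount < 4254 → T2
txn_id=22: amount < 3833 AND risk <= 25 → T6
txn_id=23: amount < 4254 → T2
txn_id=24: amount < 4254 → T2
txn_id=25: amount < 4254 → T2
txn_id=26: amount < 1474 → T3
txn_id=27: amount < 1474 → T3
txn_id=28: amount < 4254 → T2
txn_id=29: amount < 4254 → T2

T2, T2, T6, T2, T2, T2, T3, T3, T2, T2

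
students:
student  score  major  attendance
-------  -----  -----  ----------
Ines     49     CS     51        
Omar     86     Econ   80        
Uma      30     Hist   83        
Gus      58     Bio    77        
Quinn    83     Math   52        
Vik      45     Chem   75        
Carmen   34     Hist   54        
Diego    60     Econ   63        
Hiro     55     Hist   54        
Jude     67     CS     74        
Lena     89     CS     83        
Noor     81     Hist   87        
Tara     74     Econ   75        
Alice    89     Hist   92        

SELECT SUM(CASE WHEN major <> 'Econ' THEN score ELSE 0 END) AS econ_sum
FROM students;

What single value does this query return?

680

student=Ines: ✓ → 49
student=Omar: ✗
student=Uma: ✓ → 30
student=Gus: ✓ → 58
student=Quinn: ✓ → 83
student=Vik: ✓ → 45
student=Carmen: ✓ → 34
student=Diego: ✗
student=Hiro: ✓ → 55
student=Jude: ✓ → 67
student=Lena: ✓ → 89
student=Noor: ✓ → 81
student=Tara: ✗
student=Alice: ✓ → 89
econ_sum = 49 + 30 + 58 + 83 + 45 + 34 + 55 + 67 + 89 + 81 + 89 = 680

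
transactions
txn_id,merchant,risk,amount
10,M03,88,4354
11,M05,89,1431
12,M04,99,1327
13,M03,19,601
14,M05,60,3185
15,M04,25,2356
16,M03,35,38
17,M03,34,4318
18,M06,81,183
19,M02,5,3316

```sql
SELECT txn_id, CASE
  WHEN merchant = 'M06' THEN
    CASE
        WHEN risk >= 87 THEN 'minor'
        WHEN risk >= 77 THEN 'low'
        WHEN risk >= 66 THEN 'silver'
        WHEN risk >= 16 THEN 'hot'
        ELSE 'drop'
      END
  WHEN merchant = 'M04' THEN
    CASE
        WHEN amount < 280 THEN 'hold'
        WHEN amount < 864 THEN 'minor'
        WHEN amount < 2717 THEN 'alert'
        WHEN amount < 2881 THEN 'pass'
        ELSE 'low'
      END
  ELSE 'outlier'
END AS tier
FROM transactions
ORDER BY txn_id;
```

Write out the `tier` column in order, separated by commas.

outlier, outlier, alert, outlier, outlier, alert, outlier, outlier, low, outlier

txn_id=10: merchant='M03' → outer ELSE → outlier
txn_id=11: merchant='M05' → outer ELSE → outlier
txn_id=12: merchant='M04' → inner[amount < 2717] → alert
txn_id=13: merchant='M03' → outer ELSE → outlier
txn_id=14: merchant='M05' → outer ELSE → outlier
txn_id=15: merchant='M04' → inner[amount < 2717] → alert
txn_id=16: merchant='M03' → outer ELSE → outlier
txn_id=17: merchant='M03' → outer ELSE → outlier
txn_id=18: merchant='M06' → inner[risk >= 77] → low
txn_id=19: merchant='M02' → outer ELSE → outlier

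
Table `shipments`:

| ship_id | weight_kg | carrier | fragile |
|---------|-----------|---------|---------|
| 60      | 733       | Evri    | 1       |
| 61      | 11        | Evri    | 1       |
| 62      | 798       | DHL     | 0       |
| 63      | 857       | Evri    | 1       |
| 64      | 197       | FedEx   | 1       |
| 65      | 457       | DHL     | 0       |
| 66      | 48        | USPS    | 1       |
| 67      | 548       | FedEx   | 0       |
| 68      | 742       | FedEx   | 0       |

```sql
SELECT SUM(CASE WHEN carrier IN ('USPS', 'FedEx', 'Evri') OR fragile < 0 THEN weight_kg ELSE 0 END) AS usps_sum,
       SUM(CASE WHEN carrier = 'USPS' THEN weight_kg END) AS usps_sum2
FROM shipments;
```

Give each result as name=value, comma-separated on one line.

[usps_sum: carrier IN ('USPS', 'FedEx', 'Evri') OR fragile < 0]
ship_id=60: ✓ → 733
ship_id=61: ✓ → 11
ship_id=62: ✗
ship_id=63: ✓ → 857
ship_id=64: ✓ → 197
ship_id=65: ✗
ship_id=66: ✓ → 48
ship_id=67: ✓ → 548
ship_id=68: ✓ → 742
usps_sum = 733 + 11 + 857 + 197 + 48 + 548 + 742 = 3136
—
[usps_sum2: carrier = 'USPS']
ship_id=60: ✗
ship_id=61: ✗
ship_id=62: ✗
ship_id=63: ✗
ship_id=64: ✗
ship_id=65: ✗
ship_id=66: ✓ → 48
ship_id=67: ✗
ship_id=68: ✗
usps_sum2 = 48

usps_sum=3136, usps_sum2=48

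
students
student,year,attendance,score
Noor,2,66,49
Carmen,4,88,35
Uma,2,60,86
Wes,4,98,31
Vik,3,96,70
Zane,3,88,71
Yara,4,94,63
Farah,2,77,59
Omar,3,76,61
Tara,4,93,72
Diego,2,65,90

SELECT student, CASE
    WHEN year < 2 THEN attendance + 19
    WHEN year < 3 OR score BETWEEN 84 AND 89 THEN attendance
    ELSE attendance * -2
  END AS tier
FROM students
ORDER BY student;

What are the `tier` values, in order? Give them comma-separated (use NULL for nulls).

-176, 65, 77, 66, -152, -186, 60, -192, -196, -188, -176

student=Carmen: ELSE → -176
student=Diego: year < 3 OR score BETWEEN 84 AND 89 → 65
student=Farah: year < 3 OR score BETWEEN 84 AND 89 → 77
student=Noor: year < 3 OR score BETWEEN 84 AND 89 → 66
student=Omar: ELSE → -152
student=Tara: ELSE → -186
student=Uma: year < 3 OR score BETWEEN 84 AND 89 → 60
student=Vik: ELSE → -192
student=Wes: ELSE → -196
student=Yara: ELSE → -188
student=Zane: ELSE → -176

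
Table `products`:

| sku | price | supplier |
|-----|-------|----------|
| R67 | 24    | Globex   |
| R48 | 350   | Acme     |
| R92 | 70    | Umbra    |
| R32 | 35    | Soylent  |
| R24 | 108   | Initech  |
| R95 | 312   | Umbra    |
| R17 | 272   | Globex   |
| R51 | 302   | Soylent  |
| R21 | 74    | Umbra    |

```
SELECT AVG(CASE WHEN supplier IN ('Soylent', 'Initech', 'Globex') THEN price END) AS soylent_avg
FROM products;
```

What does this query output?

148.2

sku=R67: ✓ → 24
sku=R48: ✗
sku=R92: ✗
sku=R32: ✓ → 35
sku=R24: ✓ → 108
sku=R95: ✗
sku=R17: ✓ → 272
sku=R51: ✓ → 302
sku=R21: ✗
soylent_avg = (24 + 35 + 108 + 272 + 302) / 5 = 148.2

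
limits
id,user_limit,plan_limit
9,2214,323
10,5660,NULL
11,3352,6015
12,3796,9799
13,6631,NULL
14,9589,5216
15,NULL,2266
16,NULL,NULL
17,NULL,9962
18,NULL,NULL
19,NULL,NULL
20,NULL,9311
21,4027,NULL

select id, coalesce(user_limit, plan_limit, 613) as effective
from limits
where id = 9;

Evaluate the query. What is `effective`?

2214

id = 9: user_limit=2214, plan_limit=323.
user_limit=2214 → 2214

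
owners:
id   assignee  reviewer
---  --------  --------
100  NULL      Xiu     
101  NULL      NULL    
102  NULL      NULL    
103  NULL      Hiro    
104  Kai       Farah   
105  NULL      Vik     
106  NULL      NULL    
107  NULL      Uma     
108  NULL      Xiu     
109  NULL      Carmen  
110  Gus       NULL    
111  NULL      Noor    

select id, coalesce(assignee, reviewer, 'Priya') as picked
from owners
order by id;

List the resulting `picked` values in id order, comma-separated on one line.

Xiu, Priya, Priya, Hiro, Kai, Vik, Priya, Uma, Xiu, Carmen, Gus, Noor

id=100: assignee=NULL, reviewer=Xiu → Xiu
id=101: assignee=NULL, reviewer=NULL, → literal Priya → Priya
id=102: assignee=NULL, reviewer=NULL, → literal Priya → Priya
id=103: assignee=NULL, reviewer=Hiro → Hiro
id=104: assignee=Kai → Kai
id=105: assignee=NULL, reviewer=Vik → Vik
id=106: assignee=NULL, reviewer=NULL, → literal Priya → Priya
id=107: assignee=NULL, reviewer=Uma → Uma
id=108: assignee=NULL, reviewer=Xiu → Xiu
id=109: assignee=NULL, reviewer=Carmen → Carmen
id=110: assignee=Gus → Gus
id=111: assignee=NULL, reviewer=Noor → Noor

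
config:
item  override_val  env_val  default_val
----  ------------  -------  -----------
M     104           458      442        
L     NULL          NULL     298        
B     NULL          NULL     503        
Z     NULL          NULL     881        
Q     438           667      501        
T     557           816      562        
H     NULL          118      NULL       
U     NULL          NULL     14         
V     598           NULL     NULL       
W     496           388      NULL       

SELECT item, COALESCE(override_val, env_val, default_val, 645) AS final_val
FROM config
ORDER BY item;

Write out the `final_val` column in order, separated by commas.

item=B: override_val=NULL, env_val=NULL, default_val=503 → 503
item=H: override_val=NULL, env_val=118 → 118
item=L: override_val=NULL, env_val=NULL, default_val=298 → 298
item=M: override_val=104 → 104
item=Q: override_val=438 → 438
item=T: override_val=557 → 557
item=U: override_val=NULL, env_val=NULL, default_val=14 → 14
item=V: override_val=598 → 598
item=W: override_val=496 → 496
item=Z: override_val=NULL, env_val=NULL, default_val=881 → 881

503, 118, 298, 104, 438, 557, 14, 598, 496, 881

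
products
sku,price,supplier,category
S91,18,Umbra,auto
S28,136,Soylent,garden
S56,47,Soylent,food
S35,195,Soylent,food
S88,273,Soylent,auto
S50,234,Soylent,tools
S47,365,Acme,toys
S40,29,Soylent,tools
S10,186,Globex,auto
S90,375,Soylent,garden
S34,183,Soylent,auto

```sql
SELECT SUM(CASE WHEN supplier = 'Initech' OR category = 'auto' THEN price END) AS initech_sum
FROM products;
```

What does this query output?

660

sku=S91: ✓ → 18
sku=S28: ✗
sku=S56: ✗
sku=S35: ✗
sku=S88: ✓ → 273
sku=S50: ✗
sku=S47: ✗
sku=S40: ✗
sku=S10: ✓ → 186
sku=S90: ✗
sku=S34: ✓ → 183
initech_sum = 18 + 273 + 186 + 183 = 660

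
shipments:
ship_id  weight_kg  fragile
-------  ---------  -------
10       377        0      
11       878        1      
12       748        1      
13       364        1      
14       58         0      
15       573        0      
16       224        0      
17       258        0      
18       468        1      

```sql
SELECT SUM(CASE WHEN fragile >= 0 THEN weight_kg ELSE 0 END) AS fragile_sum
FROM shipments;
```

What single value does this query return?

3948

ship_id=10: ✓ → 377
ship_id=11: ✓ → 878
ship_id=12: ✓ → 748
ship_id=13: ✓ → 364
ship_id=14: ✓ → 58
ship_id=15: ✓ → 573
ship_id=16: ✓ → 224
ship_id=17: ✓ → 258
ship_id=18: ✓ → 468
fragile_sum = 377 + 878 + 748 + 364 + 58 + 573 + 224 + 258 + 468 = 3948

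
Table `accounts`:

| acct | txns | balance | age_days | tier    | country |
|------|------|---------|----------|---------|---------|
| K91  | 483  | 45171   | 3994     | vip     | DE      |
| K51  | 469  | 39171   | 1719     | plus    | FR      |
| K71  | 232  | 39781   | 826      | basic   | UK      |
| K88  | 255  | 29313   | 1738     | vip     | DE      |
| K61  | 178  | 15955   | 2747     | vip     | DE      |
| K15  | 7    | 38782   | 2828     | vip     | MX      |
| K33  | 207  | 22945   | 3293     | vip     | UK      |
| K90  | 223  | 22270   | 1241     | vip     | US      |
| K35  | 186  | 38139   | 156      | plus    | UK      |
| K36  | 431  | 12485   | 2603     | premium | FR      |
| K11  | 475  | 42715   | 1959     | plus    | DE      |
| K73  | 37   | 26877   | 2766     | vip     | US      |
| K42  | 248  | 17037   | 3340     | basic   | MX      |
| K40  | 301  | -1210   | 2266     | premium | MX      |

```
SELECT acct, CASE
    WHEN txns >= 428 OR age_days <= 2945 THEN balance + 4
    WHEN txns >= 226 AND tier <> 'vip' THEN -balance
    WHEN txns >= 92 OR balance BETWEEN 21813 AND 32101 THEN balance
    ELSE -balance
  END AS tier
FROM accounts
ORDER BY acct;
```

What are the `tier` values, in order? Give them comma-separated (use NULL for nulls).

acct=K11: txns >= 428 OR age_days <= 2945 → 42719
acct=K15: txns >= 428 OR age_days <= 2945 → 38786
acct=K33: txns >= 92 OR balance BETWEEN 21813 AND 32101 → 22945
acct=K35: txns >= 428 OR age_days <= 2945 → 38143
acct=K36: txns >= 428 OR age_days <= 2945 → 12489
acct=K40: txns >= 428 OR age_days <= 2945 → -1206
acct=K42: txns >= 226 AND tier <> 'vip' → -17037
acct=K51: txns >= 428 OR age_days <= 2945 → 39175
acct=K61: txns >= 428 OR age_days <= 2945 → 15959
acct=K71: txns >= 428 OR age_days <= 2945 → 39785
acct=K73: txns >= 428 OR age_days <= 2945 → 26881
acct=K88: txns >= 428 OR age_days <= 2945 → 29317
acct=K90: txns >= 428 OR age_days <= 2945 → 22274
acct=K91: txns >= 428 OR age_days <= 2945 → 45175

42719, 38786, 22945, 38143, 12489, -1206, -17037, 39175, 15959, 39785, 26881, 29317, 22274, 45175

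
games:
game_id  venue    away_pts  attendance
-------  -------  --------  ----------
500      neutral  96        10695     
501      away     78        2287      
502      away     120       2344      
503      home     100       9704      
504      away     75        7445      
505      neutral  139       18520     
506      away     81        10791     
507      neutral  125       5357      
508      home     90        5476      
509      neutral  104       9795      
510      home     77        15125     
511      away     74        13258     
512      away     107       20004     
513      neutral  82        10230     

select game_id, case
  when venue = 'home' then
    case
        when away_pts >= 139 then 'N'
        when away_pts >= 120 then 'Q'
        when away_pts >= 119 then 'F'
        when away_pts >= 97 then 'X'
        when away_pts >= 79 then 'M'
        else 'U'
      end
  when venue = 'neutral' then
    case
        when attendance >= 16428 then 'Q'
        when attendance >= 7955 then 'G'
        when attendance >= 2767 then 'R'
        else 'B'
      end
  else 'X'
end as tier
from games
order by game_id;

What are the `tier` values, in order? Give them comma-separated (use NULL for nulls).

G, X, X, X, X, Q, X, R, M, G, U, X, X, G

game_id=500: venue='neutral' → inner[attendance >= 7955] → G
game_id=501: venue='away' → outer ELSE → X
game_id=502: venue='away' → outer ELSE → X
game_id=503: venue='home' → inner[away_pts >= 97] → X
game_id=504: venue='away' → outer ELSE → X
game_id=505: venue='neutral' → inner[attendance >= 16428] → Q
game_id=506: venue='away' → outer ELSE → X
game_id=507: venue='neutral' → inner[attendance >= 2767] → R
game_id=508: venue='home' → inner[away_pts >= 79] → M
game_id=509: venue='neutral' → inner[attendance >= 7955] → G
game_id=510: venue='home' → inner[ELSE] → U
game_id=511: venue='away' → outer ELSE → X
game_id=512: venue='away' → outer ELSE → X
game_id=513: venue='neutral' → inner[attendance >= 7955] → G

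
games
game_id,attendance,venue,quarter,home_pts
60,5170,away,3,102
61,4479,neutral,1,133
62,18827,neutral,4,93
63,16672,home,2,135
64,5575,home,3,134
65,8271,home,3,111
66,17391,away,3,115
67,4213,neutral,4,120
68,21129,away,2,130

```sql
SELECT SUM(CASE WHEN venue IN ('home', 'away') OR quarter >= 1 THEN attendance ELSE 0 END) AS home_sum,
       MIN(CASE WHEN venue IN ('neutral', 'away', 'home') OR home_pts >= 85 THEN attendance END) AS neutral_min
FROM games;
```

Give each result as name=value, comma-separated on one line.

[home_sum: venue IN ('home', 'away') OR quarter >= 1]
game_id=60: ✓ → 5170
game_id=61: ✓ → 4479
game_id=62: ✓ → 18827
game_id=63: ✓ → 16672
game_id=64: ✓ → 5575
game_id=65: ✓ → 8271
game_id=66: ✓ → 17391
game_id=67: ✓ → 4213
game_id=68: ✓ → 21129
home_sum = 5170 + 4479 + 18827 + 16672 + 5575 + 8271 + 17391 + 4213 + 21129 = 101727
—
[neutral_min: venue IN ('neutral', 'away', 'home') OR home_pts >= 85]
game_id=60: ✓ → 5170
game_id=61: ✓ → 4479
game_id=62: ✓ → 18827
game_id=63: ✓ → 16672
game_id=64: ✓ → 5575
game_id=65: ✓ → 8271
game_id=66: ✓ → 17391
game_id=67: ✓ → 4213
game_id=68: ✓ → 21129
neutral_min = MIN(5170, 4479, 18827, 16672, 5575, 8271, 17391, 4213, 21129) = 4213

home_sum=101727, neutral_min=4213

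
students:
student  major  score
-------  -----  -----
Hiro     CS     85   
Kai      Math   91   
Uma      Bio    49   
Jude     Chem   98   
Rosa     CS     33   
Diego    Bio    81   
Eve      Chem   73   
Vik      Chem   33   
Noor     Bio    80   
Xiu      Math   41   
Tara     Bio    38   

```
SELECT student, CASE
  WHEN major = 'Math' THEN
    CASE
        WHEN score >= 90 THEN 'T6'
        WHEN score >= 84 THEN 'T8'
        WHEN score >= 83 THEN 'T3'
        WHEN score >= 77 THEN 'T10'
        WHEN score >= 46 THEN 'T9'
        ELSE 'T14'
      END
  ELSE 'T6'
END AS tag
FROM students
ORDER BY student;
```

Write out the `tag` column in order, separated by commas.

T6, T6, T6, T6, T6, T6, T6, T6, T6, T6, T14

student=Diego: major='Bio' → outer ELSE → T6
student=Eve: major='Chem' → outer ELSE → T6
student=Hiro: major='CS' → outer ELSE → T6
student=Jude: major='Chem' → outer ELSE → T6
student=Kai: major='Math' → inner[score >= 90] → T6
student=Noor: major='Bio' → outer ELSE → T6
student=Rosa: major='CS' → outer ELSE → T6
student=Tara: major='Bio' → outer ELSE → T6
student=Uma: major='Bio' → outer ELSE → T6
student=Vik: major='Chem' → outer ELSE → T6
student=Xiu: major='Math' → inner[ELSE] → T14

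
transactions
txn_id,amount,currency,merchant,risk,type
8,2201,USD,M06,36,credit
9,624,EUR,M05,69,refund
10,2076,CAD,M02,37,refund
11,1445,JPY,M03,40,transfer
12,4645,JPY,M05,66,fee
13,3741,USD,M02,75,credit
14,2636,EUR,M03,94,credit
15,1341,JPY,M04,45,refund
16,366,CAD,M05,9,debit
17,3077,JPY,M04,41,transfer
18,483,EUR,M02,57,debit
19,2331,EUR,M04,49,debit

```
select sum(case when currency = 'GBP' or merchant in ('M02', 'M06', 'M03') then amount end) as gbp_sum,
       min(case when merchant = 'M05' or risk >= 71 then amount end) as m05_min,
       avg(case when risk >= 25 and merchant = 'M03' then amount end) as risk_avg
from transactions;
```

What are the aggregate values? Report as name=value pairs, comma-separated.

[gbp_sum: currency = 'GBP' or merchant in ('M02', 'M06', 'M03')]
txn_id=8: ✓ → 2201
txn_id=9: ✗
txn_id=10: ✓ → 2076
txn_id=11: ✓ → 1445
txn_id=12: ✗
txn_id=13: ✓ → 3741
txn_id=14: ✓ → 2636
txn_id=15: ✗
txn_id=16: ✗
txn_id=17: ✗
txn_id=18: ✓ → 483
txn_id=19: ✗
gbp_sum = 2201 + 2076 + 1445 + 3741 + 2636 + 483 = 12582
—
[m05_min: merchant = 'M05' or risk >= 71]
txn_id=8: ✗
txn_id=9: ✓ → 624
txn_id=10: ✗
txn_id=11: ✗
txn_id=12: ✓ → 4645
txn_id=13: ✓ → 3741
txn_id=14: ✓ → 2636
txn_id=15: ✗
txn_id=16: ✓ → 366
txn_id=17: ✗
txn_id=18: ✗
txn_id=19: ✗
m05_min = MIN(624, 4645, 3741, 2636, 366) = 366
—
[risk_avg: risk >= 25 and merchant = 'M03']
txn_id=8: ✗
txn_id=9: ✗
txn_id=10: ✗
txn_id=11: ✓ → 1445
txn_id=12: ✗
txn_id=13: ✗
txn_id=14: ✓ → 2636
txn_id=15: ✗
txn_id=16: ✗
txn_id=17: ✗
txn_id=18: ✗
txn_id=19: ✗
risk_avg = (1445 + 2636) / 2 = 2040.5

gbp_sum=12582, m05_min=366, risk_avg=2040.5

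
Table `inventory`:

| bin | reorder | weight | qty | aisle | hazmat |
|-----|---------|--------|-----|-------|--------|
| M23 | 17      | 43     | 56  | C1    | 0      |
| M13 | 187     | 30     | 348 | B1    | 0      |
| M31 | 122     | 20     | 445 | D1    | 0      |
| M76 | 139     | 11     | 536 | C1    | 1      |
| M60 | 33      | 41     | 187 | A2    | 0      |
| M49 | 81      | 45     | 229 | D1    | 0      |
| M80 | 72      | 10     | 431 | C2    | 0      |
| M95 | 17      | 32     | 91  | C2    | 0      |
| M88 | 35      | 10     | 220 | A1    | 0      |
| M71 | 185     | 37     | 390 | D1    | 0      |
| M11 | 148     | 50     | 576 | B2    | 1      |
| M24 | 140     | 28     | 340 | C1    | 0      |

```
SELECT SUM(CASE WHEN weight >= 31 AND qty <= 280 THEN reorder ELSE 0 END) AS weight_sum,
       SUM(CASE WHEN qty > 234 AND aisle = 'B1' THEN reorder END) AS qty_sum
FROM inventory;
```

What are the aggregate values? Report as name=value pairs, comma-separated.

[weight_sum: weight >= 31 AND qty <= 280]
bin=M23: ✓ → 17
bin=M13: ✗
bin=M31: ✗
bin=M76: ✗
bin=M60: ✓ → 33
bin=M49: ✓ → 81
bin=M80: ✗
bin=M95: ✓ → 17
bin=M88: ✗
bin=M71: ✗
bin=M11: ✗
bin=M24: ✗
weight_sum = 17 + 33 + 81 + 17 = 148
—
[qty_sum: qty > 234 AND aisle = 'B1']
bin=M23: ✗
bin=M13: ✓ → 187
bin=M31: ✗
bin=M76: ✗
bin=M60: ✗
bin=M49: ✗
bin=M80: ✗
bin=M95: ✗
bin=M88: ✗
bin=M71: ✗
bin=M11: ✗
bin=M24: ✗
qty_sum = 187

weight_sum=148, qty_sum=187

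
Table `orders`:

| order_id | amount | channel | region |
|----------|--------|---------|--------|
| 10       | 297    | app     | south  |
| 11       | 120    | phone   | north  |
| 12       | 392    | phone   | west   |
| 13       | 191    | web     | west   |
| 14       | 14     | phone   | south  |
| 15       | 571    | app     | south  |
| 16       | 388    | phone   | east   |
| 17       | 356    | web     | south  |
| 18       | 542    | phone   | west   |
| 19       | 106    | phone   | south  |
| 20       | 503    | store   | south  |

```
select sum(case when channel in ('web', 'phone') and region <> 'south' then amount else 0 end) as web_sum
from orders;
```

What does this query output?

1633

order_id=10: ✗
order_id=11: ✓ → 120
order_id=12: ✓ → 392
order_id=13: ✓ → 191
order_id=14: ✗
order_id=15: ✗
order_id=16: ✓ → 388
order_id=17: ✗
order_id=18: ✓ → 542
order_id=19: ✗
order_id=20: ✗
web_sum = 120 + 392 + 191 + 388 + 542 = 1633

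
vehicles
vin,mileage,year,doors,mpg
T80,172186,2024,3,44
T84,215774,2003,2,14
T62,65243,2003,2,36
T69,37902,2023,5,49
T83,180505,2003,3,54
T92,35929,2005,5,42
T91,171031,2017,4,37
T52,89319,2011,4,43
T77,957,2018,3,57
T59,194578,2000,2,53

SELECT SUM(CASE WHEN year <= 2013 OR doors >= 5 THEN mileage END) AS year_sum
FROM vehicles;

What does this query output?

819250

vin=T80: ✗
vin=T84: ✓ → 215774
vin=T62: ✓ → 65243
vin=T69: ✓ → 37902
vin=T83: ✓ → 180505
vin=T92: ✓ → 35929
vin=T91: ✗
vin=T52: ✓ → 89319
vin=T77: ✗
vin=T59: ✓ → 194578
year_sum = 215774 + 65243 + 37902 + 180505 + 35929 + 89319 + 194578 = 819250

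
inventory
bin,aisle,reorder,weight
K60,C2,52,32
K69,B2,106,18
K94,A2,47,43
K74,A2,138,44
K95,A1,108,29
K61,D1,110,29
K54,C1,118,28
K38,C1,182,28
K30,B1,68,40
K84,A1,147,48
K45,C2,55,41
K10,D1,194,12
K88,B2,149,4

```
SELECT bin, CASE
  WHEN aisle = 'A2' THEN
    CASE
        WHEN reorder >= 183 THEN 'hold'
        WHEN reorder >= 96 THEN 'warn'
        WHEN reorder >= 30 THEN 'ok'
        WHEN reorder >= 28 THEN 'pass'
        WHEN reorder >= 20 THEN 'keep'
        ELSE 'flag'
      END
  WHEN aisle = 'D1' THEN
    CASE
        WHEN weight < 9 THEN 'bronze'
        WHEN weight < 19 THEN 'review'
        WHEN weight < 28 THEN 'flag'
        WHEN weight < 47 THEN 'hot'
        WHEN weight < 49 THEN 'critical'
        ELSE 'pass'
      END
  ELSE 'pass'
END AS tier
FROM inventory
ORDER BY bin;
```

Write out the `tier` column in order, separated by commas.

review, pass, pass, pass, pass, pass, hot, pass, warn, pass, pass, ok, pass

bin=K10: aisle='D1' → inner[weight < 19] → review
bin=K30: aisle='B1' → outer ELSE → pass
bin=K38: aisle='C1' → outer ELSE → pass
bin=K45: aisle='C2' → outer ELSE → pass
bin=K54: aisle='C1' → outer ELSE → pass
bin=K60: aisle='C2' → outer ELSE → pass
bin=K61: aisle='D1' → inner[weight < 47] → hot
bin=K69: aisle='B2' → outer ELSE → pass
bin=K74: aisle='A2' → inner[reorder >= 96] → warn
bin=K84: aisle='A1' → outer ELSE → pass
bin=K88: aisle='B2' → outer ELSE → pass
bin=K94: aisle='A2' → inner[reorder >= 30] → ok
bin=K95: aisle='A1' → outer ELSE → pass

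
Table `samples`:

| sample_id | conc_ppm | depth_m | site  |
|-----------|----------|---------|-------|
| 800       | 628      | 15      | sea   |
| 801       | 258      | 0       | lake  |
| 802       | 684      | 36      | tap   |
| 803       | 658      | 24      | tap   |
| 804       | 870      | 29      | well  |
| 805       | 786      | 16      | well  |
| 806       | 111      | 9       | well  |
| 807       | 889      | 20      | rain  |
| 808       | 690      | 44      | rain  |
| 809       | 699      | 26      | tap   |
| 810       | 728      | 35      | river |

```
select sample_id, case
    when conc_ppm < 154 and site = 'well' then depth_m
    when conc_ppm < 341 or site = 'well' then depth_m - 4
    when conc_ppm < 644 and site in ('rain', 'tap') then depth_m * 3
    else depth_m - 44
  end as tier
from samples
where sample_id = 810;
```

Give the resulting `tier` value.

sample_id = 810: conc_ppm=728, depth_m=35, site=river.
conc_ppm < 154 and site = 'well' → false
conc_ppm < 341 or site = 'well' → false
conc_ppm < 644 and site in ('rain', 'tap') → false
No prior WHEN matched → ELSE → -9

-9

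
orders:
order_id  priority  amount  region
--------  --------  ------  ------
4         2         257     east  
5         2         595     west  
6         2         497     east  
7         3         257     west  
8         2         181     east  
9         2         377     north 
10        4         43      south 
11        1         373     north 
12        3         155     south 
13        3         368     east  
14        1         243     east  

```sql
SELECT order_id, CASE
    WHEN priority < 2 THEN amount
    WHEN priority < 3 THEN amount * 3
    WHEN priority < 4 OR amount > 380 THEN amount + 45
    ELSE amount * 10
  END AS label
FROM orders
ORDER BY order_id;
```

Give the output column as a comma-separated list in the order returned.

order_id=4: priority < 3 → 771
order_id=5: priority < 3 → 1785
order_id=6: priority < 3 → 1491
order_id=7: priority < 4 OR amount > 380 → 302
order_id=8: priority < 3 → 543
order_id=9: priority < 3 → 1131
order_id=10: ELSE → 430
order_id=11: priority < 2 → 373
order_id=12: priority < 4 OR amount > 380 → 200
order_id=13: priority < 4 OR amount > 380 → 413
order_id=14: priority < 2 → 243

771, 1785, 1491, 302, 543, 1131, 430, 373, 200, 413, 243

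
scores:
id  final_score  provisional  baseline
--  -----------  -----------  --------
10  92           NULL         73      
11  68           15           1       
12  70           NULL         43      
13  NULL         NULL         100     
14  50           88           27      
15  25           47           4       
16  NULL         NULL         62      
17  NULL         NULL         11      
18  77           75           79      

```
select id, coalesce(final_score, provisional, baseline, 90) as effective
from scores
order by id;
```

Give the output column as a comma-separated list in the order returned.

92, 68, 70, 100, 50, 25, 62, 11, 77

id=10: final_score=92 → 92
id=11: final_score=68 → 68
id=12: final_score=70 → 70
id=13: final_score=NULL, provisional=NULL, baseline=100 → 100
id=14: final_score=50 → 50
id=15: final_score=25 → 25
id=16: final_score=NULL, provisional=NULL, baseline=62 → 62
id=17: final_score=NULL, provisional=NULL, baseline=11 → 11
id=18: final_score=77 → 77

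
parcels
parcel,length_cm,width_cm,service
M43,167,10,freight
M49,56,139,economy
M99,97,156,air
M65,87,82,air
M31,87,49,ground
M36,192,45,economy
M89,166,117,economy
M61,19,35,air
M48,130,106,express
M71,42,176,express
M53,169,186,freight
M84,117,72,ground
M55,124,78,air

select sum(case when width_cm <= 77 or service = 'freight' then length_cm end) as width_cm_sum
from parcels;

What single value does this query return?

parcel=M43: ✓ → 167
parcel=M49: ✗
parcel=M99: ✗
parcel=M65: ✗
parcel=M31: ✓ → 87
parcel=M36: ✓ → 192
parcel=M89: ✗
parcel=M61: ✓ → 19
parcel=M48: ✗
parcel=M71: ✗
parcel=M53: ✓ → 169
parcel=M84: ✓ → 117
parcel=M55: ✗
width_cm_sum = 167 + 87 + 192 + 19 + 169 + 117 = 751

751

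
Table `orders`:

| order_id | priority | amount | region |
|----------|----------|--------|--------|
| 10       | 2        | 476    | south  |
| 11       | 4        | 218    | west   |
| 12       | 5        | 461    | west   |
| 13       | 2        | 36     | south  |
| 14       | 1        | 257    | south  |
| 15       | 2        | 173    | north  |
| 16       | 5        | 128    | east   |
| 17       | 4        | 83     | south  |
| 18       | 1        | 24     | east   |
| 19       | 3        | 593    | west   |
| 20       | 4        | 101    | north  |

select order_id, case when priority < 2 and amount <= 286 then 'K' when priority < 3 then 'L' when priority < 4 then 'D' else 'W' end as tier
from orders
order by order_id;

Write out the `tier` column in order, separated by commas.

L, W, W, L, K, L, W, W, K, D, W

order_id=10: priority < 3 → L
order_id=11: ELSE → W
order_id=12: ELSE → W
order_id=13: priority < 3 → L
order_id=14: priority < 2 and amount <= 286 → K
order_id=15: priority < 3 → L
order_id=16: ELSE → W
order_id=17: ELSE → W
order_id=18: priority < 2 and amount <= 286 → K
order_id=19: priority < 4 → D
order_id=20: ELSE → W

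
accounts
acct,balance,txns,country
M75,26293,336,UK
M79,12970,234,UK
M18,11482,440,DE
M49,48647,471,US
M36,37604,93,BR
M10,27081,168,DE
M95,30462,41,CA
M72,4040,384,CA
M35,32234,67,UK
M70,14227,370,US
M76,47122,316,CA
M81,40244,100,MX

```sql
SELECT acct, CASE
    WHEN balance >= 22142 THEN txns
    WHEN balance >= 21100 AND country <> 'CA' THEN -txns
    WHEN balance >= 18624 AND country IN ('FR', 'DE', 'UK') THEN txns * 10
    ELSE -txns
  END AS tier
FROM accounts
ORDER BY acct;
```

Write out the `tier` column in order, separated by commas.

168, -440, 67, 93, 471, -370, -384, 336, 316, -234, 100, 41

acct=M10: balance >= 22142 → 168
acct=M18: ELSE → -440
acct=M35: balance >= 22142 → 67
acct=M36: balance >= 22142 → 93
acct=M49: balance >= 22142 → 471
acct=M70: ELSE → -370
acct=M72: ELSE → -384
acct=M75: balance >= 22142 → 336
acct=M76: balance >= 22142 → 316
acct=M79: ELSE → -234
acct=M81: balance >= 22142 → 100
acct=M95: balance >= 22142 → 41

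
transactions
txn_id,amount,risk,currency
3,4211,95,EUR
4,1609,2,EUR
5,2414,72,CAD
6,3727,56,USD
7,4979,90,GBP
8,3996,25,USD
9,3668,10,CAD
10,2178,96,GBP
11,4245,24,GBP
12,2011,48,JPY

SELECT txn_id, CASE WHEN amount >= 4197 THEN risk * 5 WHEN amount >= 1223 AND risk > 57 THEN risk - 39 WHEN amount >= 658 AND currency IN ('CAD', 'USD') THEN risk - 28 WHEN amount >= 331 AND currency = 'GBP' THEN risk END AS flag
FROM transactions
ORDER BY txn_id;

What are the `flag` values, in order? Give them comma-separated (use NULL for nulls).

475, NULL, 33, 28, 450, -3, -18, 57, 120, NULL

txn_id=3: amount >= 4197 → 475
txn_id=4: (no match → NULL) → NULL
txn_id=5: amount >= 1223 AND risk > 57 → 33
txn_id=6: amount >= 658 AND currency IN ('CAD', 'USD') → 28
txn_id=7: amount >= 4197 → 450
txn_id=8: amount >= 658 AND currency IN ('CAD', 'USD') → -3
txn_id=9: amount >= 658 AND currency IN ('CAD', 'USD') → -18
txn_id=10: amount >= 1223 AND risk > 57 → 57
txn_id=11: amount >= 4197 → 120
txn_id=12: (no match → NULL) → NULL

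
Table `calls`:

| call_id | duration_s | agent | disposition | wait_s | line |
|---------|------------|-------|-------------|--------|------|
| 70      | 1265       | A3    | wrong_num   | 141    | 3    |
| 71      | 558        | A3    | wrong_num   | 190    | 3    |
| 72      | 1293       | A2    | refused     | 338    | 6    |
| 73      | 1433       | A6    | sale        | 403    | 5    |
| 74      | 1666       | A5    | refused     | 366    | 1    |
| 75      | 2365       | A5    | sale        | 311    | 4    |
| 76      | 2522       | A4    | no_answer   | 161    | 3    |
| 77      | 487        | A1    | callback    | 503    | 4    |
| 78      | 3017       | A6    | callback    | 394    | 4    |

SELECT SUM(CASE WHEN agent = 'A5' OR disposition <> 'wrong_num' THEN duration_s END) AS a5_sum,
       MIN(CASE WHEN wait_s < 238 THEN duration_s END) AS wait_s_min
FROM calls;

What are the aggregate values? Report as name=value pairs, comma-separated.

[a5_sum: agent = 'A5' OR disposition <> 'wrong_num']
call_id=70: ✗
call_id=71: ✗
call_id=72: ✓ → 1293
call_id=73: ✓ → 1433
call_id=74: ✓ → 1666
call_id=75: ✓ → 2365
call_id=76: ✓ → 2522
call_id=77: ✓ → 487
call_id=78: ✓ → 3017
a5_sum = 1293 + 1433 + 1666 + 2365 + 2522 + 487 + 3017 = 12783
—
[wait_s_min: wait_s < 238]
call_id=70: ✓ → 1265
call_id=71: ✓ → 558
call_id=72: ✗
call_id=73: ✗
call_id=74: ✗
call_id=75: ✗
call_id=76: ✓ → 2522
call_id=77: ✗
call_id=78: ✗
wait_s_min = MIN(1265, 558, 2522) = 558

a5_sum=12783, wait_s_min=558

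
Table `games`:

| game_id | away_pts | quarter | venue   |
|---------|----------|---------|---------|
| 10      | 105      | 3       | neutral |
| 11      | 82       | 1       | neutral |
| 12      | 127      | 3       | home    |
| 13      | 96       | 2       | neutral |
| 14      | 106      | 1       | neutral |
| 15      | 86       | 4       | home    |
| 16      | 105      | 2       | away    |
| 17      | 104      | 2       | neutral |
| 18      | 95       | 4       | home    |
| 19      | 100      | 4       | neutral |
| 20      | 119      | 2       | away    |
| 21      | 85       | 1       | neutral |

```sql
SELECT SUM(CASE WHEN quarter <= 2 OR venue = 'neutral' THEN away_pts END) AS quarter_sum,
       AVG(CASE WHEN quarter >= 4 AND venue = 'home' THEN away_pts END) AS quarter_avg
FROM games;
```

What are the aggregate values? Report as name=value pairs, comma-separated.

[quarter_sum: quarter <= 2 OR venue = 'neutral']
game_id=10: ✓ → 105
game_id=11: ✓ → 82
game_id=12: ✗
game_id=13: ✓ → 96
game_id=14: ✓ → 106
game_id=15: ✗
game_id=16: ✓ → 105
game_id=17: ✓ → 104
game_id=18: ✗
game_id=19: ✓ → 100
game_id=20: ✓ → 119
game_id=21: ✓ → 85
quarter_sum = 105 + 82 + 96 + 106 + 105 + 104 + 100 + 119 + 85 = 902
—
[quarter_avg: quarter >= 4 AND venue = 'home']
game_id=10: ✗
game_id=11: ✗
game_id=12: ✗
game_id=13: ✗
game_id=14: ✗
game_id=15: ✓ → 86
game_id=16: ✗
game_id=17: ✗
game_id=18: ✓ → 95
game_id=19: ✗
game_id=20: ✗
game_id=21: ✗
quarter_avg = (86 + 95) / 2 = 90.5

quarter_sum=902, quarter_avg=90.5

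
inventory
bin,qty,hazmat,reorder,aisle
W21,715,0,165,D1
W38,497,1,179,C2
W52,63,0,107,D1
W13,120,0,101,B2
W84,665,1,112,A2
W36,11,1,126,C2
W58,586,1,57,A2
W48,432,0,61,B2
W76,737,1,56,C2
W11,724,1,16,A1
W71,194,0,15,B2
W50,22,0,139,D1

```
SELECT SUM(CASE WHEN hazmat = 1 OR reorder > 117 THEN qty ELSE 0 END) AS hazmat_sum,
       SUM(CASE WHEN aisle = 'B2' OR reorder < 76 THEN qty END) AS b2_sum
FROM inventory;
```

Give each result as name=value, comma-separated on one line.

hazmat_sum=3957, b2_sum=2793

[hazmat_sum: hazmat = 1 OR reorder > 117]
bin=W21: ✓ → 715
bin=W38: ✓ → 497
bin=W52: ✗
bin=W13: ✗
bin=W84: ✓ → 665
bin=W36: ✓ → 11
bin=W58: ✓ → 586
bin=W48: ✗
bin=W76: ✓ → 737
bin=W11: ✓ → 724
bin=W71: ✗
bin=W50: ✓ → 22
hazmat_sum = 715 + 497 + 665 + 11 + 586 + 737 + 724 + 22 = 3957
—
[b2_sum: aisle = 'B2' OR reorder < 76]
bin=W21: ✗
bin=W38: ✗
bin=W52: ✗
bin=W13: ✓ → 120
bin=W84: ✗
bin=W36: ✗
bin=W58: ✓ → 586
bin=W48: ✓ → 432
bin=W76: ✓ → 737
bin=W11: ✓ → 724
bin=W71: ✓ → 194
bin=W50: ✗
b2_sum = 120 + 586 + 432 + 737 + 724 + 194 = 2793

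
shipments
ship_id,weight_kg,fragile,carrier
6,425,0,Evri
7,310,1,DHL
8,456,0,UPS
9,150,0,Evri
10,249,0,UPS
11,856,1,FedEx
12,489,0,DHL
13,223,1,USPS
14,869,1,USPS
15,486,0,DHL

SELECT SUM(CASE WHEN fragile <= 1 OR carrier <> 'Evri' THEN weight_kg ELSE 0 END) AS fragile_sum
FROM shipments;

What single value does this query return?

ship_id=6: ✓ → 425
ship_id=7: ✓ → 310
ship_id=8: ✓ → 456
ship_id=9: ✓ → 150
ship_id=10: ✓ → 249
ship_id=11: ✓ → 856
ship_id=12: ✓ → 489
ship_id=13: ✓ → 223
ship_id=14: ✓ → 869
ship_id=15: ✓ → 486
fragile_sum = 425 + 310 + 456 + 150 + 249 + 856 + 489 + 223 + 869 + 486 = 4513

4513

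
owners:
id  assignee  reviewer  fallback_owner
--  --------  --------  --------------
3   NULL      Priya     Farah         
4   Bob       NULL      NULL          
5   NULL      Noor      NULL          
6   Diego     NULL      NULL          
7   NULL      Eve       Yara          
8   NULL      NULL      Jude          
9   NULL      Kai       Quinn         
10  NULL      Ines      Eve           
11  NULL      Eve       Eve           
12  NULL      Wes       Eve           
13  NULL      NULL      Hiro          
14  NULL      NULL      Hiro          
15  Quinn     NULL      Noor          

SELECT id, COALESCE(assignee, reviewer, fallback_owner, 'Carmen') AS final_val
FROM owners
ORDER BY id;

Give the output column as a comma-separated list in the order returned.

Priya, Bob, Noor, Diego, Eve, Jude, Kai, Ines, Eve, Wes, Hiro, Hiro, Quinn

id=3: assignee=NULL, reviewer=Priya → Priya
id=4: assignee=Bob → Bob
id=5: assignee=NULL, reviewer=Noor → Noor
id=6: assignee=Diego → Diego
id=7: assignee=NULL, reviewer=Eve → Eve
id=8: assignee=NULL, reviewer=NULL, fallback_owner=Jude → Jude
id=9: assignee=NULL, reviewer=Kai → Kai
id=10: assignee=NULL, reviewer=Ines → Ines
id=11: assignee=NULL, reviewer=Eve → Eve
id=12: assignee=NULL, reviewer=Wes → Wes
id=13: assignee=NULL, reviewer=NULL, fallback_owner=Hiro → Hiro
id=14: assignee=NULL, reviewer=NULL, fallback_owner=Hiro → Hiro
id=15: assignee=Quinn → Quinn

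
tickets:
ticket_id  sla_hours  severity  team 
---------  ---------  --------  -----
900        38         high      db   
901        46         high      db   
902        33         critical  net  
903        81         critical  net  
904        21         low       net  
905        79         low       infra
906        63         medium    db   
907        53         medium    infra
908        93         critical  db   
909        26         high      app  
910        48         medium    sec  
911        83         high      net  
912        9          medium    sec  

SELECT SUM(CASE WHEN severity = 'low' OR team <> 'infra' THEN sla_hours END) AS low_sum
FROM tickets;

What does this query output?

620

ticket_id=900: ✓ → 38
ticket_id=901: ✓ → 46
ticket_id=902: ✓ → 33
ticket_id=903: ✓ → 81
ticket_id=904: ✓ → 21
ticket_id=905: ✓ → 79
ticket_id=906: ✓ → 63
ticket_id=907: ✗
ticket_id=908: ✓ → 93
ticket_id=909: ✓ → 26
ticket_id=910: ✓ → 48
ticket_id=911: ✓ → 83
ticket_id=912: ✓ → 9
low_sum = 38 + 46 + 33 + 81 + 21 + 79 + 63 + 93 + 26 + 48 + 83 + 9 = 620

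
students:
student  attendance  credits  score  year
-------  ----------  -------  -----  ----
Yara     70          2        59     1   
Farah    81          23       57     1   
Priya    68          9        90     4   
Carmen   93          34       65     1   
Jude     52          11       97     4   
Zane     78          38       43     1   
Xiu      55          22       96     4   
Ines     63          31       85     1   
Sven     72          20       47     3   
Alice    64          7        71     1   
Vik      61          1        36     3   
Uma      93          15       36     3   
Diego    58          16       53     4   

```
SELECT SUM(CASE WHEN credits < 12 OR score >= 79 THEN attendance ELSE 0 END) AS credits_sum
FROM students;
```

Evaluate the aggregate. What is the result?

student=Yara: ✓ → 70
student=Farah: ✗
student=Priya: ✓ → 68
student=Carmen: ✗
student=Jude: ✓ → 52
student=Zane: ✗
student=Xiu: ✓ → 55
student=Ines: ✓ → 63
student=Sven: ✗
student=Alice: ✓ → 64
student=Vik: ✓ → 61
student=Uma: ✗
student=Diego: ✗
credits_sum = 70 + 68 + 52 + 55 + 63 + 64 + 61 = 433

433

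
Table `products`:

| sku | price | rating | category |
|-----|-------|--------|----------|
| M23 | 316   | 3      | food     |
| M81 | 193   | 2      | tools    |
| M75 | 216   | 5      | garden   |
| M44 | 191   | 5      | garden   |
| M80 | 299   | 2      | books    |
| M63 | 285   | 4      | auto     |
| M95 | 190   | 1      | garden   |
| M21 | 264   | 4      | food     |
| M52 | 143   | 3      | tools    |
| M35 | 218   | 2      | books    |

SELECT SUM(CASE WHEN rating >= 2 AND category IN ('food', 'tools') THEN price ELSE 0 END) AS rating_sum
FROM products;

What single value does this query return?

916

sku=M23: ✓ → 316
sku=M81: ✓ → 193
sku=M75: ✗
sku=M44: ✗
sku=M80: ✗
sku=M63: ✗
sku=M95: ✗
sku=M21: ✓ → 264
sku=M52: ✓ → 143
sku=M35: ✗
rating_sum = 316 + 193 + 264 + 143 = 916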